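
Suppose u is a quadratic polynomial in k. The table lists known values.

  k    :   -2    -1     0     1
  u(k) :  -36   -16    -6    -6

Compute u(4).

-66

First differences: 20, 10, 0. Second differences: -10, -10.
Level-2 differences are constant, so u has degree 2.
Fitting a degree-2 polynomial gives u(k) = -5k² + 5k - 6.
Then u(4) = -66.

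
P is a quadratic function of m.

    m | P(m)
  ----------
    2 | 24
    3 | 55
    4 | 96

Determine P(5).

147

Write P(m) = am² + bm + c; the 3 given values yield a linear system in the 3 coefficients.
Solving, P(m) = 5m² + 6m - 8.
Then P(5) = 147.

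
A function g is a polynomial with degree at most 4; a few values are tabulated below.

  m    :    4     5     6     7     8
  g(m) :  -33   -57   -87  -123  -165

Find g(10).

-267

First differences: -24, -30, -36, -42. Second differences: -6, -6, -6.
Level-2 differences are constant, so g has degree 2.
Fitting a degree-2 polynomial gives g(m) = -3m² + 3m + 3.
Then g(10) = -267.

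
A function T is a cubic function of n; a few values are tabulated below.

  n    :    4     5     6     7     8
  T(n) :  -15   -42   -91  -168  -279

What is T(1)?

Write T(n) = an³ + bn² + cn + d; the 5 given values yield a linear system in the 4 coefficients.
Solving, T(n) = -n³ + 4n² - 2n - 7.
Then T(1) = -6.

-6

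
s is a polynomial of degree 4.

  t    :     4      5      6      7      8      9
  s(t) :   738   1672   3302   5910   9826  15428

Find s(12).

First differences: 934, 1630, 2608, 3916, 5602. Second differences: 696, 978, 1308, 1686. Third differences: 282, 330, 378. Fourth differences: 48, 48.
Level-4 differences are constant, so s has degree 4.
Fitting a degree-4 polynomial gives s(t) = 2t^4 + 3t³ + t² + 4t + 2.
Then s(12) = 46850.

46850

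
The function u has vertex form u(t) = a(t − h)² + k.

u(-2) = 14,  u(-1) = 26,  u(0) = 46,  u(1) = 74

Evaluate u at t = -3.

First differences 12, 20, 28; second difference 8 = 2a, so a = 4.
Expanding, the t-coefficient is −2ah = -8h; matching it to the data gives h = -3, and then k = 10.
So u(t) = 4(t + 3)² + 10.
u(-3) = 4·0² + 10 = 10.

10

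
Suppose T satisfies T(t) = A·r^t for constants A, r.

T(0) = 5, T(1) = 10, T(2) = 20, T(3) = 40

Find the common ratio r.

Consecutive ratio: 10/5 = 2, and 20/10 = 2, so r = 2.
Then A·2^0 = 5 gives A = 5, and T(t) = 5·2^t.

2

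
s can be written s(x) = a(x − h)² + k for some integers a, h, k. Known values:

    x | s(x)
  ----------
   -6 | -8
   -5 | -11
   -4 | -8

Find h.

-5

First differences -3, 3; second difference 6 = 2a, so a = 3.
Expanding, the x-coefficient is −2ah = -6h; matching it to the data gives h = -5, and then k = -11.
So s(x) = 3(x + 5)² − 11.
Hence h = -5.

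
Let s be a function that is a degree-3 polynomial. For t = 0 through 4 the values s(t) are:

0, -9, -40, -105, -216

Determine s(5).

First differences: -9, -31, -65, -111. Second differences: -22, -34, -46. Third differences: -12, -12.
Level-3 differences are constant, so s has degree 3.
Fitting a degree-3 polynomial gives s(t) = -2t³ - 5t² - 2t.
Then s(5) = -385.

-385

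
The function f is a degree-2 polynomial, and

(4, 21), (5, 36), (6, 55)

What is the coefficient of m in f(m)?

Write f(m) = am² + bm + c; the 3 given values yield a linear system in the 3 coefficients.
Solving, f(m) = 2m² - 3m + 1.
The coefficient of m is -3.

-3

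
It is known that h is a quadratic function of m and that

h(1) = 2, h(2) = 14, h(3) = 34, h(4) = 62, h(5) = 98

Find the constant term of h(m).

First differences: 12, 20, 28, 36. Second differences: 8, 8, 8.
Level-2 differences are constant, so h has degree 2.
Fitting a degree-2 polynomial gives h(m) = 4m² - 2.
The constant term is h(0) = -2.

-2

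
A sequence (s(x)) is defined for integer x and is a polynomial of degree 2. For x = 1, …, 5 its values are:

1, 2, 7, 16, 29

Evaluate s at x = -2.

First differences: 1, 5, 9, 13. Second differences: 4, 4, 4.
Level-2 differences are constant, so s has degree 2.
Fitting a degree-2 polynomial gives s(x) = 2x² - 5x + 4.
Then s(-2) = 22.

22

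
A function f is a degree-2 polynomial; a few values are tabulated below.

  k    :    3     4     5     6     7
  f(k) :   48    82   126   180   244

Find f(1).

10

First differences: 34, 44, 54, 64. Second differences: 10, 10, 10.
Level-2 differences are constant, so f has degree 2.
Fitting a degree-2 polynomial gives f(k) = 5k² - k + 6.
Then f(1) = 10.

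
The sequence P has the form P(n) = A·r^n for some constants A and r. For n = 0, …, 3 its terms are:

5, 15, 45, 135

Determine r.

3

Consecutive ratio: 15/5 = 3, and 45/15 = 3, so r = 3.
Then A·3^0 = 5 gives A = 5, and P(n) = 5·3^n.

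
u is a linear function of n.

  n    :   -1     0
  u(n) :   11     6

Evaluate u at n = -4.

Write u(n) = an + b; the 2 given values yield a linear system in the 2 coefficients.
Solving, u(n) = -5n + 6.
Then u(-4) = 26.

26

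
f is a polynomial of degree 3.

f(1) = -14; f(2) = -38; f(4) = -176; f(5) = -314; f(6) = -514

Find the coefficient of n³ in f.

-2

Write f(n) = an³ + bn² + cn + d; the 5 given values yield a linear system in the 4 coefficients.
Solving, f(n) = -2n³ - n² - 7n - 4.
The coefficient of n³ is -2.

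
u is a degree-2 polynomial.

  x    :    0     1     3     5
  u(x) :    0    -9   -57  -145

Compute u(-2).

-12

Write u(x) = ax² + bx + c; the 4 given values yield a linear system in the 3 coefficients.
Solving, u(x) = -5x² - 4x.
Then u(-2) = -12.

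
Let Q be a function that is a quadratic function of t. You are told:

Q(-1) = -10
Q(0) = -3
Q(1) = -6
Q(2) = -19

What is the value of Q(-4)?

Write Q(t) = at² + bt + c; the 4 given values yield a linear system in the 3 coefficients.
Solving, Q(t) = -5t² + 2t - 3.
Then Q(-4) = -91.

-91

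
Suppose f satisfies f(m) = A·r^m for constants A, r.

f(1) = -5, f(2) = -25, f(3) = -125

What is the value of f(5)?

-3125

Consecutive ratio: -25/(-5) = 5, and -125/(-25) = 5, so r = 5.
Then A·5^1 = -5 gives A = -1, and f(m) = -1·5^m.
f(5) = -1·5^5 = -3125.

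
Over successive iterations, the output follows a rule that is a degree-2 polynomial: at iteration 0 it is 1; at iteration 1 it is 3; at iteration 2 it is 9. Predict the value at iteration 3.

19

Write the value at x as f(x).
Write f(x) = ax² + bx + c; the 3 given values yield a linear system in the 3 coefficients.
Solving, f(x) = 2x² + 1.
Then f(3) = 19.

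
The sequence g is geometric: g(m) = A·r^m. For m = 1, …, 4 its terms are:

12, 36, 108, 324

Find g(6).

Consecutive ratio: 36/12 = 3, and 108/36 = 3, so r = 3.
Then A·3^1 = 12 gives A = 4, and g(m) = 4·3^m.
g(6) = 4·3^6 = 2916.

2916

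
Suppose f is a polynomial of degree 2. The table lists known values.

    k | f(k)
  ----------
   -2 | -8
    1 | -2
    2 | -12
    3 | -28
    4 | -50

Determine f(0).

2

Write f(k) = ak² + bk + c; the 5 given values yield a linear system in the 3 coefficients.
Solving, f(k) = -3k² - k + 2.
Then f(0) = 2.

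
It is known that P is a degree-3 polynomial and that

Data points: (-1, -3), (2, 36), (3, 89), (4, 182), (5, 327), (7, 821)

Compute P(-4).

-114

Write P(m) = am³ + bm² + cm + d; the 6 given values yield a linear system in the 4 coefficients.
Solving, P(m) = 2m³ + 2m² + 5m + 2.
Then P(-4) = -114.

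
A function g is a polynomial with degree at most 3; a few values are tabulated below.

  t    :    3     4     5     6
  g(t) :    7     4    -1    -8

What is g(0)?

4

First differences: -3, -5, -7. Second differences: -2, -2.
Level-2 differences are constant, so g has degree 2.
Fitting a degree-2 polynomial gives g(t) = -t² + 4t + 4.
The constant term is g(0) = 4.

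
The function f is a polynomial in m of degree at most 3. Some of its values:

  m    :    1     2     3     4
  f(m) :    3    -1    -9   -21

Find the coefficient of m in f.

First differences: -4, -8, -12. Second differences: -4, -4.
Level-2 differences are constant, so f has degree 2.
Fitting a degree-2 polynomial gives f(m) = -2m² + 2m + 3.
The coefficient of m is 2.

2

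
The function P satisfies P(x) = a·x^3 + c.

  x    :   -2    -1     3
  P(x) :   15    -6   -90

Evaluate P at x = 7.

-1038

From P(-2) = 15 and P(-1) = -6: -8a + c = 15 and -1a + c = -6.
Subtracting: 7a = -21, so a = -3; then c = 15 − (-3)·(-8) = -9.
So P(x) = -3x³ − 9, and P(7) = -1038.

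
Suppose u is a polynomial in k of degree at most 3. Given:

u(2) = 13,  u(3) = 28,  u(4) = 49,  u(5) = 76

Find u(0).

1

Write u(k) = ak³ + bk² + ck + d; the 4 given values yield a linear system in the 4 coefficients.
Solving, the leading coefficient vanishes, and u(k) = 3k² + 1.
Then u(0) = 1.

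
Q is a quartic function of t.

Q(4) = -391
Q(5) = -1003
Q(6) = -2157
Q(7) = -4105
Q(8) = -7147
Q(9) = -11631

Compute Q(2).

First differences: -612, -1154, -1948, -3042, -4484. Second differences: -542, -794, -1094, -1442. Third differences: -252, -300, -348. Fourth differences: -48, -48.
Level-4 differences are constant, so Q has degree 4.
Fitting a degree-4 polynomial gives Q(t) = -2t^4 + 2t³ + t² - 5t - 3.
Then Q(2) = -25.

-25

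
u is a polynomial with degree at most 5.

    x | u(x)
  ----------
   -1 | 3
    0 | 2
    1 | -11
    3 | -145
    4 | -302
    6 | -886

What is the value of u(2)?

-54

Write u(x) = ax^5 + bx^4 + cx³ + dx² + ex + p; the 6 given values yield a linear system in the 6 coefficients.
Solving, the top 2 coefficients vanish, and u(x) = -3x³ - 6x² - 4x + 2.
Then u(2) = -54.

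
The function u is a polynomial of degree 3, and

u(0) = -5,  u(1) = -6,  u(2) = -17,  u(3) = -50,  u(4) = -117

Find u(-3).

Write u(m) = am³ + bm² + cm + d; the 5 given values yield a linear system in the 4 coefficients.
Solving, u(m) = -2m³ + m² - 5.
Then u(-3) = 58.

58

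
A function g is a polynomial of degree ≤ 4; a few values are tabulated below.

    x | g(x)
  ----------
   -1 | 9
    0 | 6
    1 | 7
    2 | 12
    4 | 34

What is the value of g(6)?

72

Write g(x) = ax^4 + bx³ + cx² + dx + e; the 5 given values yield a linear system in the 5 coefficients.
Solving, the top 2 coefficients vanish, and g(x) = 2x² - x + 6.
Then g(6) = 72.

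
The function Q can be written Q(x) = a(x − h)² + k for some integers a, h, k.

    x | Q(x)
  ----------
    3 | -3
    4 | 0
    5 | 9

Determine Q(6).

24

First differences 3, 9; second difference 6 = 2a, so a = 3.
Expanding, the x-coefficient is −2ah = -6h; matching it to the data gives h = 3, and then k = -3.
So Q(x) = 3(x − 3)² − 3.
Q(6) = 3·3² − 3 = 24.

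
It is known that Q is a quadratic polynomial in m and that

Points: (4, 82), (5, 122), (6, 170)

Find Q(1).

10

Write Q(m) = am² + bm + c; the 3 given values yield a linear system in the 3 coefficients.
Solving, Q(m) = 4m² + 4m + 2.
Then Q(1) = 10.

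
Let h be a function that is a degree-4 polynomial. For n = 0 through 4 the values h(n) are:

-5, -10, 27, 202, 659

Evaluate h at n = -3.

22

Write h(n) = an^4 + bn³ + cn² + dn + e; the 5 given values yield a linear system in the 5 coefficients.
Solving, h(n) = 2n^4 + 4n³ - 5n² - 6n - 5.
Then h(-3) = 22.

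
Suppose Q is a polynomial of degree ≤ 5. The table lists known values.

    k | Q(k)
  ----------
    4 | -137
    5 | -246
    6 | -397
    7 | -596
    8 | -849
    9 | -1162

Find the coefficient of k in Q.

First differences: -109, -151, -199, -253, -313. Second differences: -42, -48, -54, -60. Third differences: -6, -6, -6.
Level-3 differences are constant, so Q has degree 3.
Fitting a degree-3 polynomial gives Q(k) = -k³ - 6k² + 6k - 1.
The coefficient of k is 6.

6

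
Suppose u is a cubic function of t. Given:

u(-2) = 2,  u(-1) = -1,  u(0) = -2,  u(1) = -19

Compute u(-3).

Write u(t) = at³ + bt² + ct + d; the 4 given values yield a linear system in the 4 coefficients.
Solving, u(t) = -3t³ - 8t² - 6t - 2.
Then u(-3) = 25.

25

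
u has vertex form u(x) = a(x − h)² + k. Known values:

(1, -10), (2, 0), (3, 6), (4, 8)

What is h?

First differences 10, 6, 2; second difference -4 = 2a, so a = -2.
Expanding, the x-coefficient is −2ah = 4h; matching it to the data gives h = 4, and then k = 8.
So u(x) = -2(x − 4)² + 8.
Hence h = 4.

4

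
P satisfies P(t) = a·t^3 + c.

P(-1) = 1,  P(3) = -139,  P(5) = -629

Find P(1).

-9

From P(-1) = 1 and P(3) = -139: -1a + c = 1 and 27a + c = -139.
Subtracting: 28a = -140, so a = -5; then c = 1 − (-5)·(-1) = -4.
So P(t) = -5t³ − 4, and P(1) = -9.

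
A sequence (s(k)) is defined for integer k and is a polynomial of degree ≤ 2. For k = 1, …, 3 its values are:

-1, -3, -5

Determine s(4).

First differences: -2, -2.
Level-1 differences are constant, so s has degree 1.
Fitting a degree-1 polynomial gives s(k) = -2k + 1.
Then s(4) = -7.

-7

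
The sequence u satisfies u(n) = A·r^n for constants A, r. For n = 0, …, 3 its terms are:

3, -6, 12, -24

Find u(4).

Consecutive ratio: -6/3 = -2, and 12/(-6) = -2, so r = -2.
Then A·(-2)^0 = 3 gives A = 3, and u(n) = 3·(-2)^n.
u(4) = 3·(-2)^4 = 48.

48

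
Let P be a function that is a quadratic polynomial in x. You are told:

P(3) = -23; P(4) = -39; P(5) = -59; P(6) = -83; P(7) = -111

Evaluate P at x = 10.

-219

First differences: -16, -20, -24, -28. Second differences: -4, -4, -4.
Level-2 differences are constant, so P has degree 2.
Fitting a degree-2 polynomial gives P(x) = -2x² - 2x + 1.
Then P(10) = -219.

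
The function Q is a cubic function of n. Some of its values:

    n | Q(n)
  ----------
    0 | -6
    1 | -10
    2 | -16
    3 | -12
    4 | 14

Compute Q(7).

344

First differences: -4, -6, 4, 26. Second differences: -2, 10, 22. Third differences: 12, 12.
Level-3 differences are constant, so Q has degree 3.
Fitting a degree-3 polynomial gives Q(n) = 2n³ - 7n² + n - 6.
Then Q(7) = 344.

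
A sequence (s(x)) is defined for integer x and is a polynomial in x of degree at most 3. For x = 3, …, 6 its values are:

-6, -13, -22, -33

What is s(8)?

First differences: -7, -9, -11. Second differences: -2, -2.
Level-2 differences are constant, so s has degree 2.
Fitting a degree-2 polynomial gives s(x) = -x² + 3.
Then s(8) = -61.

-61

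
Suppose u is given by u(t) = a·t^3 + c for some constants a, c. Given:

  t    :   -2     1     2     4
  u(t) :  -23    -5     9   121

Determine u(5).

From u(-2) = -23 and u(1) = -5: -8a + c = -23 and 1a + c = -5.
Subtracting: 9a = 18, so a = 2; then c = -23 − 2·(-8) = -7.
So u(t) = 2t³ − 7, and u(5) = 243.

243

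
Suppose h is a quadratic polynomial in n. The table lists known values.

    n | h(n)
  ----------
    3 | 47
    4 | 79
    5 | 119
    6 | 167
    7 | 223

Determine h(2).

23

First differences: 32, 40, 48, 56. Second differences: 8, 8, 8.
Level-2 differences are constant, so h has degree 2.
Fitting a degree-2 polynomial gives h(n) = 4n² + 4n - 1.
Then h(2) = 23.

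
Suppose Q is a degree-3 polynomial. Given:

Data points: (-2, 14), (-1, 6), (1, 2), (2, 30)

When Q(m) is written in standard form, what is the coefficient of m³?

2

Write Q(m) = am³ + bm² + cm + d; the 4 given values yield a linear system in the 4 coefficients.
Solving, Q(m) = 2m³ + 6m² - 4m - 2.
The coefficient of m³ is 2.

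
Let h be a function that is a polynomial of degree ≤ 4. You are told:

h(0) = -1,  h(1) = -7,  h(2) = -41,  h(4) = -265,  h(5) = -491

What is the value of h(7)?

-1261

Write h(k) = ak^4 + bk³ + ck² + dk + e; the 5 given values yield a linear system in the 5 coefficients.
Solving, the leading coefficient vanishes, and h(k) = -3k³ - 5k² + 2k - 1.
Then h(7) = -1261.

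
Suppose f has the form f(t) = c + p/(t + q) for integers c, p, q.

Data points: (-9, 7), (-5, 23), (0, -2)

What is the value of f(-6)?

(f(t) − c)(t + q) = p for each data point; the three points give a linear system in c and q, then p follows.
Solving: c = 3, q = 4, p = -20, so f(t) = 3 − 20/(t + 4).
Then f(-6) = 3 − 20/(-2) = 13.

13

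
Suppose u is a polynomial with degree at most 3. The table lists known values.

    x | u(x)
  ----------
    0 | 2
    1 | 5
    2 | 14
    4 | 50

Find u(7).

Write u(x) = ax³ + bx² + cx + d; the 4 given values yield a linear system in the 4 coefficients.
Solving, the leading coefficient vanishes, and u(x) = 3x² + 2.
Then u(7) = 149.

149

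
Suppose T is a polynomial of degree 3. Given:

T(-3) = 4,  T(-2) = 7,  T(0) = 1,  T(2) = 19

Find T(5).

196

Write T(k) = ak³ + bk² + ck + d; the 4 given values yield a linear system in the 4 coefficients.
Solving, T(k) = k³ + 3k² - k + 1.
Then T(5) = 196.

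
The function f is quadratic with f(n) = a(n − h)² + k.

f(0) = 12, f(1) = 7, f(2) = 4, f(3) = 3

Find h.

First differences -5, -3, -1; second difference 2 = 2a, so a = 1.
Expanding, the n-coefficient is −2ah = -2h; matching it to the data gives h = 3, and then k = 3.
So f(n) = 1(n − 3)² + 3.
Hence h = 3.

3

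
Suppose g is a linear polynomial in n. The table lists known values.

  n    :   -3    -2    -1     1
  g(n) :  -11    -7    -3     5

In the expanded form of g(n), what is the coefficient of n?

4

Write g(n) = an + b; the 4 given values yield a linear system in the 2 coefficients.
Solving, g(n) = 4n + 1.
The coefficient of n is 4.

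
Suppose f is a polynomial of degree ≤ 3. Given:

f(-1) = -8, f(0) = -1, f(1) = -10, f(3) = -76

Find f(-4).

-125

Write f(t) = at³ + bt² + ct + d; the 4 given values yield a linear system in the 4 coefficients.
Solving, the leading coefficient vanishes, and f(t) = -8t² - t - 1.
Then f(-4) = -125.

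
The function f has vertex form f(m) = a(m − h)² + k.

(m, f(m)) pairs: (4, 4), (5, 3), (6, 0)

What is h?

4

First differences -1, -3; second difference -2 = 2a, so a = -1.
Expanding, the m-coefficient is −2ah = 2h; matching it to the data gives h = 4, and then k = 4.
So f(m) = -1(m − 4)² + 4.
Hence h = 4.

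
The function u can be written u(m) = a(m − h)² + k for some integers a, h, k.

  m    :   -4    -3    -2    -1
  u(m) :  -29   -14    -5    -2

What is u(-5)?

-50

First differences 15, 9, 3; second difference -6 = 2a, so a = -3.
Expanding, the m-coefficient is −2ah = 6h; matching it to the data gives h = -1, and then k = -2.
So u(m) = -3(m + 1)² − 2.
u(-5) = -3·(-4)² − 2 = -50.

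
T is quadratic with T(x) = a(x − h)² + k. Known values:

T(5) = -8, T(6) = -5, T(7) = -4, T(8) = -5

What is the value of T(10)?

-13

First differences 3, 1, -1; second difference -2 = 2a, so a = -1.
Expanding, the x-coefficient is −2ah = 2h; matching it to the data gives h = 7, and then k = -4.
So T(x) = -1(x − 7)² − 4.
T(10) = -1·3² − 4 = -13.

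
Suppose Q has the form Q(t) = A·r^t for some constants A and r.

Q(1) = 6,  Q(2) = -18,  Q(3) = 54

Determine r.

-3

Consecutive ratio: -18/6 = -3, and 54/(-18) = -3, so r = -3.
Then A·(-3)^1 = 6 gives A = -2, and Q(t) = -2·(-3)^t.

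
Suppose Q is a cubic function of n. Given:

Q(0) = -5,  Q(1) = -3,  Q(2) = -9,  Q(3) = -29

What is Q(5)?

-135

Write Q(n) = an³ + bn² + cn + d; the 4 given values yield a linear system in the 4 coefficients.
Solving, Q(n) = -n³ - n² + 4n - 5.
Then Q(5) = -135.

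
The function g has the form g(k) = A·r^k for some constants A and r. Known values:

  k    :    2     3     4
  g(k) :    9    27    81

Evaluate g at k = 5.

243

Consecutive ratio: 27/9 = 3, and 81/27 = 3, so r = 3.
Then A·3^2 = 9 gives A = 1, and g(k) = 1·3^k.
g(5) = 1·3^5 = 243.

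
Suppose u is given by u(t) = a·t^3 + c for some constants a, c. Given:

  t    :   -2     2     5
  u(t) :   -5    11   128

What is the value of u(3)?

30

From u(-2) = -5 and u(2) = 11: -8a + c = -5 and 8a + c = 11.
Subtracting: 16a = 16, so a = 1; then c = -5 − 1·(-8) = 3.
So u(t) = 1t³ + 3, and u(3) = 30.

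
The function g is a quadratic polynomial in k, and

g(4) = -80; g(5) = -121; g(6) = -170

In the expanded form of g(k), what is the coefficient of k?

-5

Write g(k) = ak² + bk + c; the 3 given values yield a linear system in the 3 coefficients.
Solving, g(k) = -4k² - 5k + 4.
The coefficient of k is -5.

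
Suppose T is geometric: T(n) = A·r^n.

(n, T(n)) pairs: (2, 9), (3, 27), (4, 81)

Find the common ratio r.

3

Consecutive ratio: 27/9 = 3, and 81/27 = 3, so r = 3.
Then A·3^2 = 9 gives A = 1, and T(n) = 1·3^n.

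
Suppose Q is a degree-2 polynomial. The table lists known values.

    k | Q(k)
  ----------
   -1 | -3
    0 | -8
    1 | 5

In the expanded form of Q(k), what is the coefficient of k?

4

Write Q(k) = ak² + bk + c; the 3 given values yield a linear system in the 3 coefficients.
Solving, Q(k) = 9k² + 4k - 8.
The coefficient of k is 4.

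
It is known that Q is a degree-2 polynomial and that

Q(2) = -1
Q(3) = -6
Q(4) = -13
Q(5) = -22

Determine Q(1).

Write Q(m) = am² + bm + c; the 4 given values yield a linear system in the 3 coefficients.
Solving, Q(m) = -m² + 3.
Then Q(1) = 2.

2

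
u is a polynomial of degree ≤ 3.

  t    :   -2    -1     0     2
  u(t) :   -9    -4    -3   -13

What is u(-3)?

Write u(t) = at³ + bt² + ct + d; the 4 given values yield a linear system in the 4 coefficients.
Solving, the leading coefficient vanishes, and u(t) = -2t² - t - 3.
Then u(-3) = -18.

-18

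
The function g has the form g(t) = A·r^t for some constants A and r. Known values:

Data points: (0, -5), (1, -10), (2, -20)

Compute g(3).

Consecutive ratio: -10/(-5) = 2, and -20/(-10) = 2, so r = 2.
Then A·2^0 = -5 gives A = -5, and g(t) = -5·2^t.
g(3) = -5·2^3 = -40.

-40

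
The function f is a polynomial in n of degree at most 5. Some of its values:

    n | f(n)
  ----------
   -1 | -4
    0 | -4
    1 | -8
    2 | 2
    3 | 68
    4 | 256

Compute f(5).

656

Write f(n) = an^5 + bn^4 + cn³ + dn² + en + p; the 6 given values yield a linear system in the 6 coefficients.
Solving, the leading coefficient vanishes, and f(n) = n^4 + n³ - 3n² - 3n - 4.
Then f(5) = 656.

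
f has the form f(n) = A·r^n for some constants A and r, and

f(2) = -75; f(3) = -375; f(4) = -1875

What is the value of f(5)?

-9375

Consecutive ratio: -375/(-75) = 5, and -1875/(-375) = 5, so r = 5.
Then A·5^2 = -75 gives A = -3, and f(n) = -3·5^n.
f(5) = -3·5^5 = -9375.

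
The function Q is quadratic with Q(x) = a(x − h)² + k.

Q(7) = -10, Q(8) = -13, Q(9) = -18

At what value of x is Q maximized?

First differences -3, -5; second difference -2 = 2a, so a = -1.
Expanding, the x-coefficient is −2ah = 2h; matching it to the data gives h = 6, and then k = -9.
So Q(x) = -1(x − 6)² − 9.
Hence h = 6.

6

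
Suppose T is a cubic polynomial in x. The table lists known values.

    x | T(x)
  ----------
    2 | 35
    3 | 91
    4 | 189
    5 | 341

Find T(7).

Write T(x) = ax³ + bx² + cx + d; the 4 given values yield a linear system in the 4 coefficients.
Solving, T(x) = 2x³ + 3x² + 3x + 1.
Then T(7) = 855.

855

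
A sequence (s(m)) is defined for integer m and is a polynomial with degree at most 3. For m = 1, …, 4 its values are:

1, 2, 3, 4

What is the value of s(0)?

0

First differences: 1, 1, 1.
Level-1 differences are constant, so s has degree 1.
Fitting a degree-1 polynomial gives s(m) = m.
Then s(0) = 0.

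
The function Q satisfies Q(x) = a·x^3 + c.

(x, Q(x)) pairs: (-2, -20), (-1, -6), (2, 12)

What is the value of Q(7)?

From Q(-2) = -20 and Q(-1) = -6: -8a + c = -20 and -1a + c = -6.
Subtracting: 7a = 14, so a = 2; then c = -20 − 2·(-8) = -4.
So Q(x) = 2x³ − 4, and Q(7) = 682.

682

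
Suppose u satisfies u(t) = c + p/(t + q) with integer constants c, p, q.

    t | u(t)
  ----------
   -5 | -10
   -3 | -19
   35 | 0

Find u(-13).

-4

(u(t) − c)(t + q) = p for each data point; the three points give a linear system in c and q, then p follows.
Solving: c = -1, q = 1, p = 36, so u(t) = -1 + 36/(t + 1).
Then u(-13) = -1 + 36/(-12) = -4.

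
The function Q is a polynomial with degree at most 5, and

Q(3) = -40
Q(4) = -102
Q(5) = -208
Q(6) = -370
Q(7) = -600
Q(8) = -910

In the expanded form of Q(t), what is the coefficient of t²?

First differences: -62, -106, -162, -230, -310. Second differences: -44, -56, -68, -80. Third differences: -12, -12, -12.
Level-3 differences are constant, so Q has degree 3.
Fitting a degree-3 polynomial gives Q(t) = -2t³ + 2t² - 2t + 2.
The coefficient of t² is 2.

2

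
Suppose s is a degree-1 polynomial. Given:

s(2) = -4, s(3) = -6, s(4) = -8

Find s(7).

Write s(t) = at + b; the 3 given values yield a linear system in the 2 coefficients.
Solving, s(t) = -2t.
Then s(7) = -14.

-14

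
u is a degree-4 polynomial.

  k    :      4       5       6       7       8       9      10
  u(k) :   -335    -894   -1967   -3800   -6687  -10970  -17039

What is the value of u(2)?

-15

First differences: -559, -1073, -1833, -2887, -4283, -6069. Second differences: -514, -760, -1054, -1396, -1786. Third differences: -246, -294, -342, -390. Fourth differences: -48, -48, -48.
Level-4 differences are constant, so u has degree 4.
Fitting a degree-4 polynomial gives u(k) = -2k^4 + 3k³ - 4k + 1.
Then u(2) = -15.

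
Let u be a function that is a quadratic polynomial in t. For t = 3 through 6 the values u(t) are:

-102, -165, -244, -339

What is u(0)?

First differences: -63, -79, -95. Second differences: -16, -16.
Level-2 differences are constant, so u has degree 2.
Fitting a degree-2 polynomial gives u(t) = -8t² - 7t - 9.
Then u(0) = -9.

-9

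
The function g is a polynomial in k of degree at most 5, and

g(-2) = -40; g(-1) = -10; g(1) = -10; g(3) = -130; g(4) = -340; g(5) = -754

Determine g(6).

Write g(k) = ak^5 + bk^4 + ck³ + dk² + ek + p; the 6 given values yield a linear system in the 6 coefficients.
Solving, the leading coefficient vanishes, and g(k) = -k^4 - 5k² - 4.
Then g(6) = -1480.

-1480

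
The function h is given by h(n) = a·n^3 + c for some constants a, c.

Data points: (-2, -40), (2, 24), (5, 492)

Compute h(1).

-4

From h(-2) = -40 and h(2) = 24: -8a + c = -40 and 8a + c = 24.
Subtracting: 16a = 64, so a = 4; then c = -40 − 4·(-8) = -8.
So h(n) = 4n³ − 8, and h(1) = -4.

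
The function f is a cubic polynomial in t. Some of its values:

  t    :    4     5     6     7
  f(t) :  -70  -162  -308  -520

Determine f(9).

-1190

Write f(t) = at³ + bt² + ct + d; the 4 given values yield a linear system in the 4 coefficients.
Solving, f(t) = -2t³ + 3t² + 3t - 2.
Then f(9) = -1190.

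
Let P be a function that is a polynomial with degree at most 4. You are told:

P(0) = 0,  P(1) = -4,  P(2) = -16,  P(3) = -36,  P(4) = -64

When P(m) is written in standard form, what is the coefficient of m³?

0

Write P(m) = am^4 + bm³ + cm² + dm + e; the 5 given values yield a linear system in the 5 coefficients.
Solving, the top 2 coefficients vanish, and P(m) = -4m².
The coefficient of m³ is 0.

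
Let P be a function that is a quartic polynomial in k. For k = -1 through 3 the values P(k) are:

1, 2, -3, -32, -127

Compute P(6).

-1588

Write P(k) = ak^4 + bk³ + ck² + dk + e; the 5 given values yield a linear system in the 5 coefficients.
Solving, P(k) = -k^4 - k³ - 2k² - k + 2.
Then P(6) = -1588.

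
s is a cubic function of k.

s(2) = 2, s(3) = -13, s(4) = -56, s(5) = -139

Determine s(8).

-748

Write s(k) = ak³ + bk² + ck + d; the 4 given values yield a linear system in the 4 coefficients.
Solving, s(k) = -2k³ + 4k² + 3k - 4.
Then s(8) = -748.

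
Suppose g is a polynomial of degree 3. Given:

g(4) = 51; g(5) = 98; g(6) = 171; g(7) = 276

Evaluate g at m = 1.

6

Write g(m) = am³ + bm² + cm + d; the 4 given values yield a linear system in the 4 coefficients.
Solving, g(m) = m³ - 2m² + 4m + 3.
Then g(1) = 6.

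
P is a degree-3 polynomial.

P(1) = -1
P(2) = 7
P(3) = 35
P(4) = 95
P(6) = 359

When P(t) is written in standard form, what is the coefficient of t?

0

Write P(t) = at³ + bt² + ct + d; the 5 given values yield a linear system in the 4 coefficients.
Solving, P(t) = 2t³ - 2t² - 1.
The coefficient of t is 0.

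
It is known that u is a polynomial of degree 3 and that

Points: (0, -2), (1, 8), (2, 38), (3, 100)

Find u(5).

368

Write u(t) = at³ + bt² + ct + d; the 4 given values yield a linear system in the 4 coefficients.
Solving, u(t) = 2t³ + 4t² + 4t - 2.
Then u(5) = 368.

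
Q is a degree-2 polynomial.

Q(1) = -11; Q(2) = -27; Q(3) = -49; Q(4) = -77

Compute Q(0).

-1

First differences: -16, -22, -28. Second differences: -6, -6.
Level-2 differences are constant, so Q has degree 2.
Fitting a degree-2 polynomial gives Q(t) = -3t² - 7t - 1.
Then Q(0) = -1.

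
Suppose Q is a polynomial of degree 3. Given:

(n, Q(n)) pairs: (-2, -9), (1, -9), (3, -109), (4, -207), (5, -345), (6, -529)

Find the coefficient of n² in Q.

Write Q(n) = an³ + bn² + cn + d; the 6 given values yield a linear system in the 4 coefficients.
Solving, Q(n) = -n³ - 8n² - 5n + 5.
The coefficient of n² is -8.

-8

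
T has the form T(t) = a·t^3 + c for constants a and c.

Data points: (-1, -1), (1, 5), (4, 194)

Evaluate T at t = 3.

83

From T(-1) = -1 and T(1) = 5: -1a + c = -1 and 1a + c = 5.
Subtracting: 2a = 6, so a = 3; then c = -1 − 3·(-1) = 2.
So T(t) = 3t³ + 2, and T(3) = 83.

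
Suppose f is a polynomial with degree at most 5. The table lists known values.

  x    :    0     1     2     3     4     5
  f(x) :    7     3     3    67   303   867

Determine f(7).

Write f(x) = ax^5 + bx^4 + cx³ + dx² + ex + p; the 6 given values yield a linear system in the 6 coefficients.
Solving, the leading coefficient vanishes, and f(x) = 2x^4 - 2x³ - 6x² + 2x + 7.
Then f(7) = 3843.

3843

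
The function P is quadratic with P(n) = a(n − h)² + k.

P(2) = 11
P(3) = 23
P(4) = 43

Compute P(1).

7

First differences 12, 20; second difference 8 = 2a, so a = 4.
Expanding, the n-coefficient is −2ah = -8h; matching it to the data gives h = 1, and then k = 7.
So P(n) = 4(n − 1)² + 7.
P(1) = 4·0² + 7 = 7.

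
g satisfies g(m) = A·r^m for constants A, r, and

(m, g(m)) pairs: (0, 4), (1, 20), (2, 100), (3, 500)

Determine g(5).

12500

Consecutive ratio: 20/4 = 5, and 100/20 = 5, so r = 5.
Then A·5^0 = 4 gives A = 4, and g(m) = 4·5^m.
g(5) = 4·5^5 = 12500.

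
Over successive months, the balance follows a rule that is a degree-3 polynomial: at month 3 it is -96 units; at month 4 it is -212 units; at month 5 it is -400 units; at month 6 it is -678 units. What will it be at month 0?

Write the value at n as Q(n).
Write Q(n) = an³ + bn² + cn + d; the 4 given values yield a linear system in the 4 coefficients.
Solving, Q(n) = -3n³ - 5n.
Then Q(0) = 0.

0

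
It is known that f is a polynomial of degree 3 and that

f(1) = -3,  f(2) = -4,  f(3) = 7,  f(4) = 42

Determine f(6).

232

Write f(n) = an³ + bn² + cn + d; the 4 given values yield a linear system in the 4 coefficients.
Solving, f(n) = 2n³ - 6n² + 3n - 2.
Then f(6) = 232.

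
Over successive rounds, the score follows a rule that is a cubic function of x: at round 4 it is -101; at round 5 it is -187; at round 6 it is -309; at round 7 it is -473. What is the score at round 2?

-13

Write the value at x as P(x).
Write P(x) = ax³ + bx² + cx + d; the 4 given values yield a linear system in the 4 coefficients.
Solving, P(x) = -x³ - 3x² + 2x + 3.
Then P(2) = -13.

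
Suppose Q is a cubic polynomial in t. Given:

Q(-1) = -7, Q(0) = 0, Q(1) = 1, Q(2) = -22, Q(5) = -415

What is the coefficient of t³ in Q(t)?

-3

Write Q(t) = at³ + bt² + ct + d; the 5 given values yield a linear system in the 4 coefficients.
Solving, Q(t) = -3t³ - 3t² + 7t.
The coefficient of t³ is -3.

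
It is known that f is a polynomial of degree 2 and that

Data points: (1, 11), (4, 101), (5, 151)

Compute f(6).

Write f(k) = ak² + bk + c; the 3 given values yield a linear system in the 3 coefficients.
Solving, f(k) = 5k² + 5k + 1.
Then f(6) = 211.

211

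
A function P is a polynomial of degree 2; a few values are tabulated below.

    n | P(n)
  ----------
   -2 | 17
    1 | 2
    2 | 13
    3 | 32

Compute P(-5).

104

Write P(n) = an² + bn + c; the 4 given values yield a linear system in the 3 coefficients.
Solving, P(n) = 4n² - n - 1.
Then P(-5) = 104.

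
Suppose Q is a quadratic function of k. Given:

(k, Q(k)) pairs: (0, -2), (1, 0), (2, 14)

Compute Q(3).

Write Q(k) = ak² + bk + c; the 3 given values yield a linear system in the 3 coefficients.
Solving, Q(k) = 6k² - 4k - 2.
Then Q(3) = 40.

40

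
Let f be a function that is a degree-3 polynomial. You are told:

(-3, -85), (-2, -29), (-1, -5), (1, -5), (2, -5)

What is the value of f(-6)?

-565

Write f(n) = an³ + bn² + cn + d; the 5 given values yield a linear system in the 4 coefficients.
Solving, f(n) = 2n³ - 4n² - 2n - 1.
Then f(-6) = -565.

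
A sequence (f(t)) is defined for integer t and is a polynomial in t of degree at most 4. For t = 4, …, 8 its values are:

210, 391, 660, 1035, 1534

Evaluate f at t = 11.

3955

First differences: 181, 269, 375, 499. Second differences: 88, 106, 124. Third differences: 18, 18.
Level-3 differences are constant, so f has degree 3.
Fitting a degree-3 polynomial gives f(t) = 3t³ - t² + 7t + 6.
Then f(11) = 3955.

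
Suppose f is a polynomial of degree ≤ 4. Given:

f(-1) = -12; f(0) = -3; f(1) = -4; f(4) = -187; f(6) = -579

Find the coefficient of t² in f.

-5

Write f(t) = at^4 + bt³ + ct² + dt + e; the 5 given values yield a linear system in the 5 coefficients.
Solving, the leading coefficient vanishes, and f(t) = -2t³ - 5t² + 6t - 3.
The coefficient of t² is -5.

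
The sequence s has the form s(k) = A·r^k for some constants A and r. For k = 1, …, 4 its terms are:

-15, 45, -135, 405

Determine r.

Consecutive ratio: 45/(-15) = -3, and -135/45 = -3, so r = -3.
Then A·(-3)^1 = -15 gives A = 5, and s(k) = 5·(-3)^k.

-3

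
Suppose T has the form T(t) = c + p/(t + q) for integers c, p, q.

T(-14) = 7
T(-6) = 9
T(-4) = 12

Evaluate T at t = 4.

4

(T(t) − c)(t + q) = p for each data point; the three points give a linear system in c and q, then p follows.
Solving: c = 6, q = 2, p = -12, so T(t) = 6 − 12/(t + 2).
Then T(4) = 6 − 12/6 = 4.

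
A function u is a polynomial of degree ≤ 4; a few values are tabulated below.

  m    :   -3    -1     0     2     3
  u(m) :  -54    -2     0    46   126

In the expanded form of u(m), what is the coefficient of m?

3

Write u(m) = am^4 + bm³ + cm² + dm + e; the 5 given values yield a linear system in the 5 coefficients.
Solving, the leading coefficient vanishes, and u(m) = 3m³ + 4m² + 3m.
The coefficient of m is 3.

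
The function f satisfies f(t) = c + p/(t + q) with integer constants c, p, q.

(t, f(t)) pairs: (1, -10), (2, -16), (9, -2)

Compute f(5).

(f(t) − c)(t + q) = p for each data point; the three points give a linear system in c and q, then p follows.
Solving: c = -4, q = -3, p = 12, so f(t) = -4 + 12/(t − 3).
Then f(5) = -4 + 12/2 = 2.

2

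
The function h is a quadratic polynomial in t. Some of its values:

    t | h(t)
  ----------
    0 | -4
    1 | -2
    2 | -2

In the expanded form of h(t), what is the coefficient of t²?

-1

Write h(t) = at² + bt + c; the 3 given values yield a linear system in the 3 coefficients.
Solving, h(t) = -t² + 3t - 4.
The coefficient of t² is -1.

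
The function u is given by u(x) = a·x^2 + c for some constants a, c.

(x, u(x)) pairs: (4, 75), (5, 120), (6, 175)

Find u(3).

40

From u(4) = 75 and u(5) = 120: 16a + c = 75 and 25a + c = 120.
Subtracting: 9a = 45, so a = 5; then c = 75 − 5·16 = -5.
So u(x) = 5x² − 5, and u(3) = 40.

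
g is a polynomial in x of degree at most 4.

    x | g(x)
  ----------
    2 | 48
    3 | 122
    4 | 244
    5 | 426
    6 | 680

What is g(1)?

10

Write g(x) = ax^4 + bx³ + cx² + dx + e; the 5 given values yield a linear system in the 5 coefficients.
Solving, the leading coefficient vanishes, and g(x) = 2x³ + 6x² + 6x - 4.
Then g(1) = 10.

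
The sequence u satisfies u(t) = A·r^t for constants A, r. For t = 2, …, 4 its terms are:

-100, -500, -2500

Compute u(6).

-62500

Consecutive ratio: -500/(-100) = 5, and -2500/(-500) = 5, so r = 5.
Then A·5^2 = -100 gives A = -4, and u(t) = -4·5^t.
u(6) = -4·5^6 = -62500.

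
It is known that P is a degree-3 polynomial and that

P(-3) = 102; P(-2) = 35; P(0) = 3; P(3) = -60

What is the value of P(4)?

-157

Write P(n) = an³ + bn² + cn + d; the 4 given values yield a linear system in the 4 coefficients.
Solving, P(n) = -3n³ + 2n² + 3.
Then P(4) = -157.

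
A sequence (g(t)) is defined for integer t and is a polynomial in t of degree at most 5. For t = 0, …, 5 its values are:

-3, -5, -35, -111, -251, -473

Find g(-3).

Write g(t) = at^5 + bt^4 + ct³ + dt² + et + p; the 6 given values yield a linear system in the 6 coefficients.
Solving, the top 2 coefficients vanish, and g(t) = -3t³ - 5t² + 6t - 3.
Then g(-3) = 15.

15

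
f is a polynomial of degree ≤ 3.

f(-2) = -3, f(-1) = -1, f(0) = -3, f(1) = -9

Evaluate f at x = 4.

First differences: 2, -2, -6. Second differences: -4, -4.
Level-2 differences are constant, so f has degree 2.
Fitting a degree-2 polynomial gives f(x) = -2x² - 4x - 3.
Then f(4) = -51.

-51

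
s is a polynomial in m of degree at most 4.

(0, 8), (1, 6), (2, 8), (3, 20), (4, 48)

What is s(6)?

First differences: -2, 2, 12, 28. Second differences: 4, 10, 16. Third differences: 6, 6.
Level-3 differences are constant, so s has degree 3.
Fitting a degree-3 polynomial gives s(m) = m³ - m² - 2m + 8.
Then s(6) = 176.

176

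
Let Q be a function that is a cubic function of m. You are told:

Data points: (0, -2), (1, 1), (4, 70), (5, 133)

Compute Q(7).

Write Q(m) = am³ + bm² + cm + d; the 4 given values yield a linear system in the 4 coefficients.
Solving, Q(m) = m³ + 2m - 2.
Then Q(7) = 355.

355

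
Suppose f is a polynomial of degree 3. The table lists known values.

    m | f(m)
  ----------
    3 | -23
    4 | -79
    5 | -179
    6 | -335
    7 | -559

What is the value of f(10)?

Write f(m) = am³ + bm² + cm + d; the 5 given values yield a linear system in the 4 coefficients.
Solving, f(m) = -2m³ + 2m² + 4m + 1.
Then f(10) = -1759.

-1759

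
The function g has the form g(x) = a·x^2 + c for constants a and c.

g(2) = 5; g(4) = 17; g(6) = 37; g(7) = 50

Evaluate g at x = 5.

From g(2) = 5 and g(4) = 17: 4a + c = 5 and 16a + c = 17.
Subtracting: 12a = 12, so a = 1; then c = 5 − 1·4 = 1.
So g(x) = 1x² + 1, and g(5) = 26.

26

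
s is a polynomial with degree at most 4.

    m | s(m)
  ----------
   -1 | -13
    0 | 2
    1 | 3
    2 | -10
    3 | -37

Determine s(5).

-133

First differences: 15, 1, -13, -27. Second differences: -14, -14, -14.
Level-2 differences are constant, so s has degree 2.
Fitting a degree-2 polynomial gives s(m) = -7m² + 8m + 2.
Then s(5) = -133.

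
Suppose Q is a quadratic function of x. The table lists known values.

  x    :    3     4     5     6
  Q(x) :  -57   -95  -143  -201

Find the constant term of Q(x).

-3

First differences: -38, -48, -58. Second differences: -10, -10.
Level-2 differences are constant, so Q has degree 2.
Fitting a degree-2 polynomial gives Q(x) = -5x² - 3x - 3.
The constant term is Q(0) = -3.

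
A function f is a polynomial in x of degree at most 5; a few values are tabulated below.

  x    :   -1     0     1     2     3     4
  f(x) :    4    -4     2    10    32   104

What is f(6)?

Write f(x) = ax^5 + bx^4 + cx³ + dx² + ex + p; the 6 given values yield a linear system in the 6 coefficients.
Solving, the leading coefficient vanishes, and f(x) = x^4 - 4x³ + 6x² + 3x - 4.
Then f(6) = 662.

662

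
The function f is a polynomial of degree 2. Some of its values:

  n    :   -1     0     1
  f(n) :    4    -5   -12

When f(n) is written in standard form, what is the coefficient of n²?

Write f(n) = an² + bn + c; the 3 given values yield a linear system in the 3 coefficients.
Solving, f(n) = n² - 8n - 5.
The coefficient of n² is 1.

1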